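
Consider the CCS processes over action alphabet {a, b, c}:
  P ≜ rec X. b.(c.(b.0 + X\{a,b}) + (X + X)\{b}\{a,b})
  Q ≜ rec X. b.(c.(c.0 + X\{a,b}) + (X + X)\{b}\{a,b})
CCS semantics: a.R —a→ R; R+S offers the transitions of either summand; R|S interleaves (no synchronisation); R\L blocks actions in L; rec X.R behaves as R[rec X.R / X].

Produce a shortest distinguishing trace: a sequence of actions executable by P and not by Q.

P's transition system — 4 states:
  m0 = rec X. b.(c.(b.0 + X\{a,b}) + (X + X)\{b}\{a,b}) → -b-> m1
  m1 = c.(b.0 + (rec X. b.(c.(b.0 + X\{a,b}) + (X + X)\{b}\{a,b}))\{a,b}) + ((rec X. b.(c.(b.0 + X\{a,b}) + (X + X)\{b}\{a,b})) + (rec X. b.(c.(b.0 + X\{a,b}) + (X + X)\{b}\{a,b})))\{b}\{a,b} → -c-> m2
  m2 = b.0 + (rec X. b.(c.(b.0 + X\{a,b}) + (X + X)\{b}\{a,b}))\{a,b} → -b-> m3
  m3 = 0 → deadlocked
Q's transition system — 4 states:
  n0 = rec X. b.(c.(c.0 + X\{a,b}) + (X + X)\{b}\{a,b}) → -b-> n1
  n1 = c.(c.0 + (rec X. b.(c.(c.0 + X\{a,b}) + (X + X)\{b}\{a,b}))\{a,b}) + ((rec X. b.(c.(c.0 + X\{a,b}) + (X + X)\{b}\{a,b})) + (rec X. b.(c.(c.0 + X\{a,b}) + (X + X)\{b}\{a,b})))\{b}\{a,b} → -c-> n2
  n2 = c.0 + (rec X. b.(c.(c.0 + X\{a,b}) + (X + X)\{b}\{a,b}))\{a,b} → -c-> n3
  n3 = 0 → deadlocked
Executing bcb from P (initial set {m0}):
  step 1 (b): {m1}
  step 2 (c): {m2}
  step 3 (b): {m3}
  — P admits the full trace.
Executing bcb from Q (initial set {n0}):
  step 1 (b): {n1}
  step 2 (c): {n2}
  step 3 (b): ∅  — Q cannot continue

bcb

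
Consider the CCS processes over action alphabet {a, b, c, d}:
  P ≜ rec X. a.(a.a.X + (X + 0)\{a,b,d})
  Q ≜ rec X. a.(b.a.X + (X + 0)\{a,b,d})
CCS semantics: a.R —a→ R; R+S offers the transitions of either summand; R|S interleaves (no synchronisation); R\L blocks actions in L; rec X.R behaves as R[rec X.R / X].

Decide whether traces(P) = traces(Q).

trace-distinct — witness ⟨aa⟩

Reachable graph of P (3 states):
  p0 = rec X. a.(a.a.X + (X + 0)\{a,b,d}) ⊢ -a-> p1
  p1 = a.a.(rec X. a.(a.a.X + (X + 0)\{a,b,d})) + ((rec X. a.(a.a.X + (X + 0)\{a,b,d})) + 0)\{a,b,d} ⊢ -a-> p2
  p2 = a.(rec X. a.(a.a.X + (X + 0)\{a,b,d})) ⊢ -a-> p0
Reachable graph of Q (3 states):
  q0 = rec X. a.(b.a.X + (X + 0)\{a,b,d}) ⊢ -a-> q1
  q1 = b.a.(rec X. a.(b.a.X + (X + 0)\{a,b,d})) + ((rec X. a.(b.a.X + (X + 0)\{a,b,d})) + 0)\{a,b,d} ⊢ -b-> q2
  q2 = a.(rec X. a.(b.a.X + (X + 0)\{a,b,d})) ⊢ -a-> q0
Trace ⟨aa⟩ through P, begin at {p0}:
  step 1 (a): {p1}
  step 2 (a): {p2}
  — P admits the full trace.
Trace ⟨aa⟩ through Q, begin at {q0}:
  step 1 (a): {q1}
  step 2 (a): no successor for Q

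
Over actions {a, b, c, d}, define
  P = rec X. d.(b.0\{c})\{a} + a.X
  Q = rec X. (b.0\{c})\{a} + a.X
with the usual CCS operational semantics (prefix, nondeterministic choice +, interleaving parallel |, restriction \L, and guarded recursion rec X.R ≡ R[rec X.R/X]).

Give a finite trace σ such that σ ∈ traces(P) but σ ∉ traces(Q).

Reachable graph of P (3 states):
  p0 = rec X. d.(b.0\{c})\{a} + a.X ⊢ -a-> p0, -d-> p1
  p1 = (b.0\{c})\{a} ⊢ -b-> p2
  p2 = 0\{c}\{a} ⊢ ∅
Reachable graph of Q (2 states):
  q0 = rec X. (b.0\{c})\{a} + a.X ⊢ -a-> q0, -b-> q1
  q1 = 0\{c}\{a} ⊢ ∅
Executing d from P (initial set {p0}):
  after d @ step 1: {p1}
  — P admits the full trace.
Executing d from Q (initial set {q0}):
  after d @ step 1: no successor for Q

d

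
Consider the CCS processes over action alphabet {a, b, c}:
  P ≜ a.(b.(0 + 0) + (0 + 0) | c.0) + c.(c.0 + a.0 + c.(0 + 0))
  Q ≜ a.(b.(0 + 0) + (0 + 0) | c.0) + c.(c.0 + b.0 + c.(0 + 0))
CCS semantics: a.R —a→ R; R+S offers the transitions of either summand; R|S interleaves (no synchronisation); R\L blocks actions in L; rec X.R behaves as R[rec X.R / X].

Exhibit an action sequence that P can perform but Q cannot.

ca

P's transition system — 6 states:
  u0 = a.(b.(0 + 0) + (0 + 0) | c.0) + c.(c.0 + a.0 + c.(0 + 0)) → =a=> u1, =c=> u2
  u1 = b.(0 + 0) + (0 + 0) | c.0 → =b=> u3, =c=> u4
  u2 = c.0 + a.0 + c.(0 + 0) → =a=> u5, =c=> u3, =c=> u5
  u3 = 0 + 0 → ·
  u4 = (0 + 0) | 0 → ·
  u5 = 0 → ·
Q's transition system — 6 states:
  v0 = a.(b.(0 + 0) + (0 + 0) | c.0) + c.(c.0 + b.0 + c.(0 + 0)) → =a=> v1, =c=> v2
  v1 = b.(0 + 0) + (0 + 0) | c.0 → =b=> v3, =c=> v4
  v2 = c.0 + b.0 + c.(0 + 0) → =b=> v5, =c=> v3, =c=> v5
  v3 = 0 + 0 → ·
  v4 = (0 + 0) | 0 → ·
  v5 = 0 → ·
Run σ = ⟨ca⟩ on P: start {u0}
  step 1 (c): {u2}
  step 2 (a): {u5}
  ✓ P
Run σ = ⟨ca⟩ on Q: start {v0}
  step 1 (c): {v2}
  step 2 (a): no successor for Q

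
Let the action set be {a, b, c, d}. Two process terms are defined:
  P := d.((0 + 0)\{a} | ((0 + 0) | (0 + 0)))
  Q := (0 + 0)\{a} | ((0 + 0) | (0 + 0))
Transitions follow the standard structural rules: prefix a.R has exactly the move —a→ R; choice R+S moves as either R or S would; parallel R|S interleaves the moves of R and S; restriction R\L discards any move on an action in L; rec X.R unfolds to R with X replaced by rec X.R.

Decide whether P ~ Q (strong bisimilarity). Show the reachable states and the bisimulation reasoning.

NO

Reachable graph of P (2 states):
  m0 = d.((0 + 0)\{a} | ((0 + 0) | (0 + 0))) :: —d→ m1
  m1 = (0 + 0)\{a} | ((0 + 0) | (0 + 0)) :: ·
Reachable graph of Q (1 states):
  n0 = (0 + 0)\{a} | ((0 + 0) | (0 + 0)) :: ·
Bisimilarity quotient blocks:
  B0 = {m0}
  B1 = {m1, n0}
m0 ∈ B0, n0 ∈ B1 → different blocks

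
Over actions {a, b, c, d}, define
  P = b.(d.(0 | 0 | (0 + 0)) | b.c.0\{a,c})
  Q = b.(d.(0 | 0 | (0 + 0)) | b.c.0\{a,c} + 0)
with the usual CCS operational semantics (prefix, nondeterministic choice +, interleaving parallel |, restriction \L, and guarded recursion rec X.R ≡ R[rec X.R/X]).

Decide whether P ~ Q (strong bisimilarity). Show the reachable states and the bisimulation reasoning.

P ~ Q

Reachable graph of P (7 states):
  u0 = b.(d.(0 | 0 | (0 + 0)) | b.c.0\{a,c}) → =b=> u1
  u1 = d.(0 | 0 | (0 + 0)) | b.c.0\{a,c} → =b=> u2, =d=> u3
  u2 = d.(0 | 0 | (0 + 0)) | c.0\{a,c} → =c=> u4, =d=> u5
  u3 = 0 | 0 | (0 + 0) | b.c.0\{a,c} → =b=> u5
  u4 = d.(0 | 0 | (0 + 0)) | 0\{a,c} → =d=> u6
  u5 = 0 | 0 | (0 + 0) | c.0\{a,c} → =c=> u6
  u6 = 0 | 0 | (0 + 0) | 0\{a,c} → ∅
Reachable graph of Q (7 states):
  v0 = b.(d.(0 | 0 | (0 + 0)) | b.c.0\{a,c} + 0) → =b=> v1
  v1 = d.(0 | 0 | (0 + 0)) | b.c.0\{a,c} + 0 → =b=> v2, =d=> v3
  v2 = d.(0 | 0 | (0 + 0)) | c.0\{a,c} → =c=> v4, =d=> v5
  v3 = 0 | 0 | (0 + 0) | b.c.0\{a,c} → =b=> v5
  v4 = d.(0 | 0 | (0 + 0)) | 0\{a,c} → =d=> v6
  v5 = 0 | 0 | (0 + 0) | c.0\{a,c} → =c=> v6
  v6 = 0 | 0 | (0 + 0) | 0\{a,c} → ∅
Coarsest stable partition (strong bisimilarity classes):
  B0 = {u0, v0}
  B1 = {u1, v1}
  B2 = {u3, v3}
  B3 = {u5, v5}
  B4 = {u6, v6}
  B5 = {u2, v2}
  B6 = {u4, v4}
u0 ∈ B0, v0 ∈ B0 → same block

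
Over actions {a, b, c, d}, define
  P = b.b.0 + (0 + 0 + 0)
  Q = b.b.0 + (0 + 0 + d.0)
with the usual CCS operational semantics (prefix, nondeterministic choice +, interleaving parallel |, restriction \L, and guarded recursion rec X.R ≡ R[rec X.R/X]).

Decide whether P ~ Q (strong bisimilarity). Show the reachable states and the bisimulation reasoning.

P ≁ Q

LTS(P): 3 reachable states
  p0 = b.b.0 + (0 + 0 + 0) ⊢ --b--▸ p1
  p1 = b.0 ⊢ --b--▸ p2
  p2 = 0 ⊢ stopped
LTS(Q): 3 reachable states
  q0 = b.b.0 + (0 + 0 + d.0) ⊢ --b--▸ q1, --d--▸ q2
  q1 = b.0 ⊢ --b--▸ q2
  q2 = 0 ⊢ stopped
Bisimilarity quotient blocks:
  B0 = {p0}
  B1 = {p1, q1}
  B2 = {p2, q2}
  B3 = {q0}
p0 ∈ B0, q0 ∈ B3 → different blocks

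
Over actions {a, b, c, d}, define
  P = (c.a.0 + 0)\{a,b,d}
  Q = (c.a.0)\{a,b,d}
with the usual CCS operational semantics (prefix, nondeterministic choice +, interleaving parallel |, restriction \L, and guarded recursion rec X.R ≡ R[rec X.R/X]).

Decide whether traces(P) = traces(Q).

YES

LTS(P): 2 reachable states
  u0 = (c.a.0 + 0)\{a,b,d} :: ··c··> u1
  u1 = (a.0)\{a,b,d} :: stopped
LTS(Q): 2 reachable states
  v0 = (c.a.0)\{a,b,d} :: ··c··> v1
  v1 = (a.0)\{a,b,d} :: stopped
Partition-refinement fixed point:
  B0 = {u0, v0}
  B1 = {u1, v1}
u0 ∈ B0, v0 ∈ B0 → same block
Bisimilar ⇒ trace-equivalent.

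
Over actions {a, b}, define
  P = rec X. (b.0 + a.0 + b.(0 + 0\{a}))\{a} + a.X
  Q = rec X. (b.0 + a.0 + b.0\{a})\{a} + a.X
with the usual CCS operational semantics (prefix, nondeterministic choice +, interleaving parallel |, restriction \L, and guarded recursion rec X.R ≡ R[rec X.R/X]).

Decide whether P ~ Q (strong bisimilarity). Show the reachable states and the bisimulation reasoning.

bisimilar

LTS(P): 3 reachable states
  m0 = rec X. (b.0 + a.0 + b.(0 + 0\{a}))\{a} + a.X → =a=> m0, =b=> m1, =b=> m2
  m1 = (0 + 0\{a})\{a} → (no moves)
  m2 = 0\{a} → (no moves)
LTS(Q): 3 reachable states
  n0 = rec X. (b.0 + a.0 + b.0\{a})\{a} + a.X → =a=> n0, =b=> n1, =b=> n2
  n1 = 0\{a} → (no moves)
  n2 = 0\{a}\{a} → (no moves)
Coarsest stable partition (strong bisimilarity classes):
  B0 = {m0, n0}
  B1 = {m1, m2, n1, n2}
m0 ∈ B0, n0 ∈ B0 → same block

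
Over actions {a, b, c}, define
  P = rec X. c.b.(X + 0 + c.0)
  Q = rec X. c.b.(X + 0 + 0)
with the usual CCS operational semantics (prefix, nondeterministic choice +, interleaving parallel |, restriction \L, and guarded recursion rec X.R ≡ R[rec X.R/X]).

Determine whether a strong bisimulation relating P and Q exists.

LTS(P): 4 reachable states
  p0 = rec X. c.b.(X + 0 + c.0) → ··c··> p1
  p1 = b.((rec X. c.b.(X + 0 + c.0)) + 0 + c.0) → ··b··> p2
  p2 = (rec X. c.b.(X + 0 + c.0)) + 0 + c.0 → ··c··> p1, ··c··> p3
  p3 = 0 → deadlocked
LTS(Q): 3 reachable states
  q0 = rec X. c.b.(X + 0 + 0) → ··c··> q1
  q1 = b.((rec X. c.b.(X + 0 + 0)) + 0 + 0) → ··b··> q2
  q2 = (rec X. c.b.(X + 0 + 0)) + 0 + 0 → ··c··> q1
Coarsest stable partition (strong bisimilarity classes):
  B0 = {p0}
  B1 = {p1}
  B2 = {p2}
  B3 = {p3}
  B4 = {q0, q2}
  B5 = {q1}
p0 ∈ B0, q0 ∈ B4 → different blocks

NO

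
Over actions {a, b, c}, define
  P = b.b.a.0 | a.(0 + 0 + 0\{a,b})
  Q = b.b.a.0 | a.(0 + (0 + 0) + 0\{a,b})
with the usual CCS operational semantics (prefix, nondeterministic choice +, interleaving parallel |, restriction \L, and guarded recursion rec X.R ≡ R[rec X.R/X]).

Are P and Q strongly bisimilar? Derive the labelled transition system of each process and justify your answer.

Reachable graph of P (8 states):
  p0 = b.b.a.0 | a.(0 + 0 + 0\{a,b}) → —a→ p1, —b→ p2
  p1 = b.b.a.0 | (0 + 0 + 0\{a,b}) → —b→ p3
  p2 = b.a.0 | a.(0 + 0 + 0\{a,b}) → —a→ p3, —b→ p4
  p3 = b.a.0 | (0 + 0 + 0\{a,b}) → —b→ p5
  p4 = a.0 | a.(0 + 0 + 0\{a,b}) → —a→ p5, —a→ p6
  p5 = a.0 | (0 + 0 + 0\{a,b}) → —a→ p7
  p6 = 0 | a.(0 + 0 + 0\{a,b}) → —a→ p7
  p7 = 0 | (0 + 0 + 0\{a,b}) → ∅
Reachable graph of Q (8 states):
  q0 = b.b.a.0 | a.(0 + (0 + 0) + 0\{a,b}) → —a→ q1, —b→ q2
  q1 = b.b.a.0 | (0 + (0 + 0) + 0\{a,b}) → —b→ q3
  q2 = b.a.0 | a.(0 + (0 + 0) + 0\{a,b}) → —a→ q3, —b→ q4
  q3 = b.a.0 | (0 + (0 + 0) + 0\{a,b}) → —b→ q5
  q4 = a.0 | a.(0 + (0 + 0) + 0\{a,b}) → —a→ q5, —a→ q6
  q5 = a.0 | (0 + (0 + 0) + 0\{a,b}) → —a→ q7
  q6 = 0 | a.(0 + (0 + 0) + 0\{a,b}) → —a→ q7
  q7 = 0 | (0 + (0 + 0) + 0\{a,b}) → ∅
Partition-refinement fixed point:
  B0 = {p0, q0}
  B1 = {p2, q2}
  B2 = {p3, q3}
  B3 = {p5, p6, q5, q6}
  B4 = {p7, q7}
  B5 = {p4, q4}
  B6 = {p1, q1}
p0 ∈ B0, q0 ∈ B0 → same block

P ~ Q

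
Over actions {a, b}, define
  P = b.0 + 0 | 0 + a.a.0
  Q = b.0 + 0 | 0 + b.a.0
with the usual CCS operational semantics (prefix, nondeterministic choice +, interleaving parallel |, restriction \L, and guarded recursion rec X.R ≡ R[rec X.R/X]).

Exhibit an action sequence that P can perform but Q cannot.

a

P's transition system — 3 states:
  m0 = b.0 + 0 | 0 + a.a.0 ⊢ =a=> m1, =b=> m2
  m1 = a.0 ⊢ =a=> m2
  m2 = 0 ⊢ stopped
Q's transition system — 3 states:
  n0 = b.0 + 0 | 0 + b.a.0 ⊢ =b=> n1, =b=> n2
  n1 = 0 ⊢ stopped
  n2 = a.0 ⊢ =a=> n1
Executing a from P (initial set {m0}):
  after a @ step 1: {m1}
  ✓ P
Executing a from Q (initial set {n0}):
  after a @ step 1: ∅  — Q cannot continue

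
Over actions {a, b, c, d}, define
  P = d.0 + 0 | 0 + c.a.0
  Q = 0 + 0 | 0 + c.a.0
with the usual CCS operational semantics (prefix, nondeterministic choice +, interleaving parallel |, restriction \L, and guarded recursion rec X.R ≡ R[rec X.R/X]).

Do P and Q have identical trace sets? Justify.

Reachable graph of P (3 states):
  s0 = d.0 + 0 | 0 + c.a.0 → --c--▸ s1, --d--▸ s2
  s1 = a.0 → --a--▸ s2
  s2 = 0 → ·
Reachable graph of Q (3 states):
  t0 = 0 + 0 | 0 + c.a.0 → --c--▸ t1
  t1 = a.0 → --a--▸ t2
  t2 = 0 → ·
Executing d from P (initial set {s0}):
  [1] d ⇒ {s2}
  — P admits the full trace.
Executing d from Q (initial set {t0}):
  [1] d ⇒ ∅  — Q cannot continue

NO — witness ⟨d⟩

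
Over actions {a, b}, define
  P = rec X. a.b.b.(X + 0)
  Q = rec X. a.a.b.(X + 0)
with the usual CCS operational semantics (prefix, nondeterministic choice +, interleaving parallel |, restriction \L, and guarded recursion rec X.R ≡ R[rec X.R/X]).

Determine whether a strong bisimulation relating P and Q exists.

Reachable graph of P (4 states):
  p0 = rec X. a.b.b.(X + 0) :: —a→ p1
  p1 = b.b.((rec X. a.b.b.(X + 0)) + 0) :: —b→ p2
  p2 = b.((rec X. a.b.b.(X + 0)) + 0) :: —b→ p3
  p3 = (rec X. a.b.b.(X + 0)) + 0 :: —a→ p1
Reachable graph of Q (4 states):
  q0 = rec X. a.a.b.(X + 0) :: —a→ q1
  q1 = a.b.((rec X. a.a.b.(X + 0)) + 0) :: —a→ q2
  q2 = b.((rec X. a.a.b.(X + 0)) + 0) :: —b→ q3
  q3 = (rec X. a.a.b.(X + 0)) + 0 :: —a→ q1
Bisimilarity quotient blocks:
  B0 = {p0, p3}
  B1 = {p1}
  B2 = {p2}
  B3 = {q0, q3}
  B4 = {q1}
  B5 = {q2}
p0 ∈ B0, q0 ∈ B3 → different blocks

not bisimilar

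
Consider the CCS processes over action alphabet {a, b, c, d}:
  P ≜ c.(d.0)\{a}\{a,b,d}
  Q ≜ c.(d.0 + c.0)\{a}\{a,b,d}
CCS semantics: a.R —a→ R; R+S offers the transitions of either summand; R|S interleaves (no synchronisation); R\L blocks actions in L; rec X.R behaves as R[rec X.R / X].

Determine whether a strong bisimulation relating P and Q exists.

Reachable graph of P (2 states):
  s0 = c.(d.0)\{a}\{a,b,d} has moves =c=> s1
  s1 = (d.0)\{a}\{a,b,d} has moves stopped
Reachable graph of Q (3 states):
  t0 = c.(d.0 + c.0)\{a}\{a,b,d} has moves =c=> t1
  t1 = (d.0 + c.0)\{a}\{a,b,d} has moves =c=> t2
  t2 = 0\{a}\{a,b,d} has moves stopped
Partition-refinement fixed point:
  B0 = {s0, t1}
  B1 = {s1, t2}
  B2 = {t0}
s0 ∈ B0, t0 ∈ B2 → different blocks

not bisimilar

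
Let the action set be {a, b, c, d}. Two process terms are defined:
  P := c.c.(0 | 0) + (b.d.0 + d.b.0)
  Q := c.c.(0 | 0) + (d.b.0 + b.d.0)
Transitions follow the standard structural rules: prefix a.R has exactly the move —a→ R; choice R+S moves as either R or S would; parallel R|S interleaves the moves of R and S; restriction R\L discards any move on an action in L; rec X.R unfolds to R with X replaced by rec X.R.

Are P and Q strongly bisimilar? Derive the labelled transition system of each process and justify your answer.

Reachable graph of P (6 states):
  s0 = c.c.(0 | 0) + (b.d.0 + d.b.0) → -b-> s1, -c-> s2, -d-> s3
  s1 = d.0 → -d-> s4
  s2 = c.(0 | 0) → -c-> s5
  s3 = b.0 → -b-> s4
  s4 = 0 → ∅
  s5 = 0 | 0 → ∅
Reachable graph of Q (6 states):
  t0 = c.c.(0 | 0) + (d.b.0 + b.d.0) → -b-> t1, -c-> t2, -d-> t3
  t1 = d.0 → -d-> t4
  t2 = c.(0 | 0) → -c-> t5
  t3 = b.0 → -b-> t4
  t4 = 0 → ∅
  t5 = 0 | 0 → ∅
Partition-refinement fixed point:
  B0 = {s0, t0}
  B1 = {s3, t3}
  B2 = {s4, s5, t4, t5}
  B3 = {s1, t1}
  B4 = {s2, t2}
s0 ∈ B0, t0 ∈ B0 → same block

bisimilar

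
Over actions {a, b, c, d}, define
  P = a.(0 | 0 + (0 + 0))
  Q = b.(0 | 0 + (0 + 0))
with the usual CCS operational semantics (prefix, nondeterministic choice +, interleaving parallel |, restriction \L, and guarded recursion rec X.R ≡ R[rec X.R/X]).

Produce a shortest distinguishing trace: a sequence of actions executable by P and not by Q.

LTS(P): 2 reachable states
  s0 = a.(0 | 0 + (0 + 0)) | --a--▸ s1
  s1 = 0 | 0 + (0 + 0) | (no moves)
LTS(Q): 2 reachable states
  t0 = b.(0 | 0 + (0 + 0)) | --b--▸ t1
  t1 = 0 | 0 + (0 + 0) | (no moves)
Executing a from P (initial set {s0}):
  [1] a ⇒ {s1}
  ✓ P
Executing a from Q (initial set {t0}):
  [1] a ⇒ ∅ (Q stuck)

a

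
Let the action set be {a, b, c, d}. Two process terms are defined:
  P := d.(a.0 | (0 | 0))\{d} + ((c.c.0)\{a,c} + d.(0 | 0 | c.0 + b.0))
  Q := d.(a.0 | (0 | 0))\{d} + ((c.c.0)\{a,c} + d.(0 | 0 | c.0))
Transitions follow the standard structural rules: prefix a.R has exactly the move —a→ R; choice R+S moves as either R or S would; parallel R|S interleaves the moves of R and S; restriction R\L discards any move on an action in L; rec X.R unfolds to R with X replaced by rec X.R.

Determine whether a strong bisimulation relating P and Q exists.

Reachable graph of P (6 states):
  p0 = d.(a.0 | (0 | 0))\{d} + ((c.c.0)\{a,c} + d.(0 | 0 | c.0 + b.0)) ⊢ -d-> p1, -d-> p2
  p1 = (a.0 | (0 | 0))\{d} ⊢ -a-> p3
  p2 = 0 | 0 | c.0 + b.0 ⊢ -b-> p4, -c-> p5
  p3 = (0 | (0 | 0))\{d} ⊢ deadlocked
  p4 = 0 ⊢ deadlocked
  p5 = 0 | 0 | 0 ⊢ deadlocked
Reachable graph of Q (5 states):
  q0 = d.(a.0 | (0 | 0))\{d} + ((c.c.0)\{a,c} + d.(0 | 0 | c.0)) ⊢ -d-> q1, -d-> q2
  q1 = (a.0 | (0 | 0))\{d} ⊢ -a-> q3
  q2 = 0 | 0 | c.0 ⊢ -c-> q4
  q3 = (0 | (0 | 0))\{d} ⊢ deadlocked
  q4 = 0 | 0 | 0 ⊢ deadlocked
Bisimilarity quotient blocks:
  B0 = {p0}
  B1 = {p1, q1}
  B2 = {p3, p4, p5, q3, q4}
  B3 = {p2}
  B4 = {q0}
  B5 = {q2}
p0 ∈ B0, q0 ∈ B4 → different blocks

NO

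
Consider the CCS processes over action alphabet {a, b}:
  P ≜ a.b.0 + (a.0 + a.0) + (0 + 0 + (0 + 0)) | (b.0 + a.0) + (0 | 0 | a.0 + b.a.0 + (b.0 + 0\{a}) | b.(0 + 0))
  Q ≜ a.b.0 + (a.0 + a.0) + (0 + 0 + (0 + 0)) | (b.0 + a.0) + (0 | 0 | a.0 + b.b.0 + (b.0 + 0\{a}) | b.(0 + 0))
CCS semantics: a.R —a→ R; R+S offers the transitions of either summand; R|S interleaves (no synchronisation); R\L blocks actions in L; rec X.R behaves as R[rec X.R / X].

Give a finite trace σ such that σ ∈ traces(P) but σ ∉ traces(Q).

Reachable graph of P (9 states):
  s0 = a.b.0 + (a.0 + a.0) + (0 + 0 + (0 + 0)) | (b.0 + a.0) + (0 | 0 | a.0 + b.a.0 + (b.0 + 0\{a}) | b.(0 + 0)) | -a-> s1, -a-> s2, -a-> s3, -a-> s4, -b-> s1, -b-> s5, -b-> s6, -b-> s7
  s1 = (0 + 0 + (0 + 0)) | 0 | ∅
  s2 = 0 | ∅
  s3 = 0 | 0 | 0 | ∅
  s4 = b.0 | -b-> s2
  s5 = (b.0 + 0\{a}) | (0 + 0) | -b-> s8
  s6 = 0 | b.(0 + 0) | -b-> s8
  s7 = a.0 | -a-> s2
  s8 = 0 | (0 + 0) | ∅
Reachable graph of Q (8 states):
  t0 = a.b.0 + (a.0 + a.0) + (0 + 0 + (0 + 0)) | (b.0 + a.0) + (0 | 0 | a.0 + b.b.0 + (b.0 + 0\{a}) | b.(0 + 0)) | -a-> t1, -a-> t2, -a-> t3, -a-> t4, -b-> t1, -b-> t4, -b-> t5, -b-> t6
  t1 = (0 + 0 + (0 + 0)) | 0 | ∅
  t2 = 0 | ∅
  t3 = 0 | 0 | 0 | ∅
  t4 = b.0 | -b-> t2
  t5 = (b.0 + 0\{a}) | (0 + 0) | -b-> t7
  t6 = 0 | b.(0 + 0) | -b-> t7
  t7 = 0 | (0 + 0) | ∅
Executing ba from P (initial set {s0}):
  [1] b ⇒ {s1, s5, s6, s7}
  [2] a ⇒ {s2}
  P completes σ.
Executing ba from Q (initial set {t0}):
  [1] b ⇒ {t1, t4, t5, t6}
  [2] a ⇒ ∅  — Q cannot continue

ba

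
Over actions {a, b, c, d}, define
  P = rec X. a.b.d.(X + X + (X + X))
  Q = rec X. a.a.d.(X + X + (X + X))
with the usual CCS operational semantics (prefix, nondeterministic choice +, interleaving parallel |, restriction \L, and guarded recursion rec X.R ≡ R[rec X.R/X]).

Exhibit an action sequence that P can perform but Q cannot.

ab

P's transition system — 4 states:
  s0 = rec X. a.b.d.(X + X + (X + X)) :: —a→ s1
  s1 = b.d.((rec X. a.b.d.(X + X + (X + X))) + (rec X. a.b.d.(X + X + (X + X))) + ((rec X. a.b.d.(X + X + (X + X))) + (rec X. a.b.d.(X + X + (X + X))))) :: —b→ s2
  s2 = d.((rec X. a.b.d.(X + X + (X + X))) + (rec X. a.b.d.(X + X + (X + X))) + ((rec X. a.b.d.(X + X + (X + X))) + (rec X. a.b.d.(X + X + (X + X))))) :: —d→ s3
  s3 = (rec X. a.b.d.(X + X + (X + X))) + (rec X. a.b.d.(X + X + (X + X))) + ((rec X. a.b.d.(X + X + (X + X))) + (rec X. a.b.d.(X + X + (X + X)))) :: —a→ s1
Q's transition system — 4 states:
  t0 = rec X. a.a.d.(X + X + (X + X)) :: —a→ t1
  t1 = a.d.((rec X. a.a.d.(X + X + (X + X))) + (rec X. a.a.d.(X + X + (X + X))) + ((rec X. a.a.d.(X + X + (X + X))) + (rec X. a.a.d.(X + X + (X + X))))) :: —a→ t2
  t2 = d.((rec X. a.a.d.(X + X + (X + X))) + (rec X. a.a.d.(X + X + (X + X))) + ((rec X. a.a.d.(X + X + (X + X))) + (rec X. a.a.d.(X + X + (X + X))))) :: —d→ t3
  t3 = (rec X. a.a.d.(X + X + (X + X))) + (rec X. a.a.d.(X + X + (X + X))) + ((rec X. a.a.d.(X + X + (X + X))) + (rec X. a.a.d.(X + X + (X + X)))) :: —a→ t1
Trace ⟨ab⟩ through P, begin at {s0}:
  after a @ step 1: {s1}
  after b @ step 2: {s2}
  ✓ P
Trace ⟨ab⟩ through Q, begin at {t0}:
  after a @ step 1: {t1}
  after b @ step 2: ∅ (Q stuck)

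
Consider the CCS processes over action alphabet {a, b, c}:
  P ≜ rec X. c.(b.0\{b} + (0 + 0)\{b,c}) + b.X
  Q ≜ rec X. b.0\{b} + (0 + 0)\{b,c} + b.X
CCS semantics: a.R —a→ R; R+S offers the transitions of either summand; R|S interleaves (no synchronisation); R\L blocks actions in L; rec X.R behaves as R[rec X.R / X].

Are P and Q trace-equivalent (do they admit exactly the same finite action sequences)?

NO — witness ⟨c⟩

LTS(P): 3 reachable states
  m0 = rec X. c.(b.0\{b} + (0 + 0)\{b,c}) + b.X | ··b··> m0, ··c··> m1
  m1 = b.0\{b} + (0 + 0)\{b,c} | ··b··> m2
  m2 = 0\{b} | ∅
LTS(Q): 2 reachable states
  n0 = rec X. b.0\{b} + (0 + 0)\{b,c} + b.X | ··b··> n0, ··b··> n1
  n1 = 0\{b} | ∅
Run σ = ⟨c⟩ on P: start {m0}
  [1] c ⇒ {m1}
  — P admits the full trace.
Run σ = ⟨c⟩ on Q: start {n0}
  [1] c ⇒ ∅  — Q cannot continue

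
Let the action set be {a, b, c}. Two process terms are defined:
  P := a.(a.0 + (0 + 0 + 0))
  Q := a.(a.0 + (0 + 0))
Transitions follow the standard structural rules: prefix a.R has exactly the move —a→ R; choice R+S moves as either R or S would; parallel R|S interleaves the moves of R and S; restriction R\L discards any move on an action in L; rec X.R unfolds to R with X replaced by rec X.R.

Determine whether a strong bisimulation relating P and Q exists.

LTS(P): 3 reachable states
  u0 = a.(a.0 + (0 + 0 + 0)) | ··a··> u1
  u1 = a.0 + (0 + 0 + 0) | ··a··> u2
  u2 = 0 | (no moves)
LTS(Q): 3 reachable states
  v0 = a.(a.0 + (0 + 0)) | ··a··> v1
  v1 = a.0 + (0 + 0) | ··a··> v2
  v2 = 0 | (no moves)
Partition-refinement fixed point:
  B0 = {u0, v0}
  B1 = {u1, v1}
  B2 = {u2, v2}
u0 ∈ B0, v0 ∈ B0 → same block

P ~ Q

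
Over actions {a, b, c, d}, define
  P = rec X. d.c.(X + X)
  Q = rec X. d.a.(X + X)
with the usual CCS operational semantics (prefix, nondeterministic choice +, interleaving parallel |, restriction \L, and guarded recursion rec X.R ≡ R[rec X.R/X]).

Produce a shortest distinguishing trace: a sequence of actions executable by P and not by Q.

dc

LTS(P): 3 reachable states
  u0 = rec X. d.c.(X + X) :: ··d··> u1
  u1 = c.((rec X. d.c.(X + X)) + (rec X. d.c.(X + X))) :: ··c··> u2
  u2 = (rec X. d.c.(X + X)) + (rec X. d.c.(X + X)) :: ··d··> u1
LTS(Q): 3 reachable states
  v0 = rec X. d.a.(X + X) :: ··d··> v1
  v1 = a.((rec X. d.a.(X + X)) + (rec X. d.a.(X + X))) :: ··a··> v2
  v2 = (rec X. d.a.(X + X)) + (rec X. d.a.(X + X)) :: ··d··> v1
Executing dc from P (initial set {u0}):
  [1] d ⇒ {u1}
  [2] c ⇒ {u2}
  ✓ P
Executing dc from Q (initial set {v0}):
  [1] d ⇒ {v1}
  [2] c ⇒ ∅ (Q stuck)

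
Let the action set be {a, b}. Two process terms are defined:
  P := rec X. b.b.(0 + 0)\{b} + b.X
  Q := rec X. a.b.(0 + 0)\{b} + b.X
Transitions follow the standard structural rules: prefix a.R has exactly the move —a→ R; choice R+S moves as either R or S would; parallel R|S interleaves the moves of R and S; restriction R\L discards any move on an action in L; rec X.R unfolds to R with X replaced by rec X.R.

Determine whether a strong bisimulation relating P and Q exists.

not bisimilar

LTS(P): 3 reachable states
  p0 = rec X. b.b.(0 + 0)\{b} + b.X :: --b--▸ p0, --b--▸ p1
  p1 = b.(0 + 0)\{b} :: --b--▸ p2
  p2 = (0 + 0)\{b} :: deadlocked
LTS(Q): 3 reachable states
  q0 = rec X. a.b.(0 + 0)\{b} + b.X :: --a--▸ q1, --b--▸ q0
  q1 = b.(0 + 0)\{b} :: --b--▸ q2
  q2 = (0 + 0)\{b} :: deadlocked
Coarsest stable partition (strong bisimilarity classes):
  B0 = {p0}
  B1 = {p1, q1}
  B2 = {p2, q2}
  B3 = {q0}
p0 ∈ B0, q0 ∈ B3 → different blocks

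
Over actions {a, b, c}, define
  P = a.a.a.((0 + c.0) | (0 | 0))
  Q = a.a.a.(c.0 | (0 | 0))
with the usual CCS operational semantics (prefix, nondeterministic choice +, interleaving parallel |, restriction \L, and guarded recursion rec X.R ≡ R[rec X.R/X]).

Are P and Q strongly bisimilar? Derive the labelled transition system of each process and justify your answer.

P ~ Q

LTS(P): 5 reachable states
  u0 = a.a.a.((0 + c.0) | (0 | 0)) | --a--▸ u1
  u1 = a.a.((0 + c.0) | (0 | 0)) | --a--▸ u2
  u2 = a.((0 + c.0) | (0 | 0)) | --a--▸ u3
  u3 = (0 + c.0) | (0 | 0) | --c--▸ u4
  u4 = 0 | (0 | 0) | ∅
LTS(Q): 5 reachable states
  v0 = a.a.a.(c.0 | (0 | 0)) | --a--▸ v1
  v1 = a.a.(c.0 | (0 | 0)) | --a--▸ v2
  v2 = a.(c.0 | (0 | 0)) | --a--▸ v3
  v3 = c.0 | (0 | 0) | --c--▸ v4
  v4 = 0 | (0 | 0) | ∅
Coarsest stable partition (strong bisimilarity classes):
  B0 = {u0, v0}
  B1 = {u1, v1}
  B2 = {u2, v2}
  B3 = {u3, v3}
  B4 = {u4, v4}
u0 ∈ B0, v0 ∈ B0 → same block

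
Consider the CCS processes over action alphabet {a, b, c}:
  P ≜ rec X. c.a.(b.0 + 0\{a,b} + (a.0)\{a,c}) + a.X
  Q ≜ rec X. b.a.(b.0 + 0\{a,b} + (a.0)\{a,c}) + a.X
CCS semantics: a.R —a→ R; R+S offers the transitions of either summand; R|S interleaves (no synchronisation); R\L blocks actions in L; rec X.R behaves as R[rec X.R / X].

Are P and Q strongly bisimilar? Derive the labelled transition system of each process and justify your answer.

Reachable graph of P (4 states):
  p0 = rec X. c.a.(b.0 + 0\{a,b} + (a.0)\{a,c}) + a.X has moves -a-> p0, -c-> p1
  p1 = a.(b.0 + 0\{a,b} + (a.0)\{a,c}) has moves -a-> p2
  p2 = b.0 + 0\{a,b} + (a.0)\{a,c} has moves -b-> p3
  p3 = 0 has moves deadlocked
Reachable graph of Q (4 states):
  q0 = rec X. b.a.(b.0 + 0\{a,b} + (a.0)\{a,c}) + a.X has moves -a-> q0, -b-> q1
  q1 = a.(b.0 + 0\{a,b} + (a.0)\{a,c}) has moves -a-> q2
  q2 = b.0 + 0\{a,b} + (a.0)\{a,c} has moves -b-> q3
  q3 = 0 has moves deadlocked
Coarsest stable partition (strong bisimilarity classes):
  B0 = {p0}
  B1 = {p1, q1}
  B2 = {p2, q2}
  B3 = {p3, q3}
  B4 = {q0}
p0 ∈ B0, q0 ∈ B4 → different blocks

NO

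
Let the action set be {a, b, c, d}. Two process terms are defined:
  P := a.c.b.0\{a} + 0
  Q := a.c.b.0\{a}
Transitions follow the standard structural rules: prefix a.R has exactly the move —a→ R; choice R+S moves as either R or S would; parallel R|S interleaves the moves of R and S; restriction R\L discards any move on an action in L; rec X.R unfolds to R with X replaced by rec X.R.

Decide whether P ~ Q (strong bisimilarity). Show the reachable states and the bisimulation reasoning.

YES

Reachable graph of P (4 states):
  m0 = a.c.b.0\{a} + 0 | =a=> m1
  m1 = c.b.0\{a} | =c=> m2
  m2 = b.0\{a} | =b=> m3
  m3 = 0\{a} | (no moves)
Reachable graph of Q (4 states):
  n0 = a.c.b.0\{a} | =a=> n1
  n1 = c.b.0\{a} | =c=> n2
  n2 = b.0\{a} | =b=> n3
  n3 = 0\{a} | (no moves)
Partition-refinement fixed point:
  B0 = {m0, n0}
  B1 = {m1, n1}
  B2 = {m2, n2}
  B3 = {m3, n3}
m0 ∈ B0, n0 ∈ B0 → same block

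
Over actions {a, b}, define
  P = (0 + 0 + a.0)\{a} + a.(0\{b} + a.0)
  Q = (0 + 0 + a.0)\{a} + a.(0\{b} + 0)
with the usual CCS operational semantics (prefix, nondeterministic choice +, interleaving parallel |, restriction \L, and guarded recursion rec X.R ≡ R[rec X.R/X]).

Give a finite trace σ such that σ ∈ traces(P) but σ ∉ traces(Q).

aa

P's transition system — 3 states:
  p0 = (0 + 0 + a.0)\{a} + a.(0\{b} + a.0) → —a→ p1
  p1 = 0\{b} + a.0 → —a→ p2
  p2 = 0 → stopped
Q's transition system — 2 states:
  q0 = (0 + 0 + a.0)\{a} + a.(0\{b} + 0) → —a→ q1
  q1 = 0\{b} + 0 → stopped
Trace ⟨aa⟩ through P, begin at {p0}:
  after a @ step 1: {p1}
  after a @ step 2: {p2}
  — P admits the full trace.
Trace ⟨aa⟩ through Q, begin at {q0}:
  after a @ step 1: {q1}
  after a @ step 2: ∅ (Q stuck)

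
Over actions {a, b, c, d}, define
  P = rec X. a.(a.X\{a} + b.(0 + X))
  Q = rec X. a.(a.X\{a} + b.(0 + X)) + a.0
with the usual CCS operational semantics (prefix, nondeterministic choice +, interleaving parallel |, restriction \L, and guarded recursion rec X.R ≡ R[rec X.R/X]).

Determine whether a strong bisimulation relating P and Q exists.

P's transition system — 4 states:
  m0 = rec X. a.(a.X\{a} + b.(0 + X)) has moves -a-> m1
  m1 = a.(rec X. a.(a.X\{a} + b.(0 + X)))\{a} + b.(0 + (rec X. a.(a.X\{a} + b.(0 + X)))) has moves -a-> m2, -b-> m3
  m2 = (rec X. a.(a.X\{a} + b.(0 + X)))\{a} has moves stopped
  m3 = 0 + (rec X. a.(a.X\{a} + b.(0 + X))) has moves -a-> m1
Q's transition system — 5 states:
  n0 = rec X. a.(a.X\{a} + b.(0 + X)) + a.0 has moves -a-> n1, -a-> n2
  n1 = 0 has moves stopped
  n2 = a.(rec X. a.(a.X\{a} + b.(0 + X)) + a.0)\{a} + b.(0 + (rec X. a.(a.X\{a} + b.(0 + X)) + a.0)) has moves -a-> n3, -b-> n4
  n3 = (rec X. a.(a.X\{a} + b.(0 + X)) + a.0)\{a} has moves stopped
  n4 = 0 + (rec X. a.(a.X\{a} + b.(0 + X)) + a.0) has moves -a-> n1, -a-> n2
Coarsest stable partition (strong bisimilarity classes):
  B0 = {m0, m3}
  B1 = {m1}
  B2 = {m2, n1, n3}
  B3 = {n0, n4}
  B4 = {n2}
m0 ∈ B0, n0 ∈ B3 → different blocks

P ≁ Q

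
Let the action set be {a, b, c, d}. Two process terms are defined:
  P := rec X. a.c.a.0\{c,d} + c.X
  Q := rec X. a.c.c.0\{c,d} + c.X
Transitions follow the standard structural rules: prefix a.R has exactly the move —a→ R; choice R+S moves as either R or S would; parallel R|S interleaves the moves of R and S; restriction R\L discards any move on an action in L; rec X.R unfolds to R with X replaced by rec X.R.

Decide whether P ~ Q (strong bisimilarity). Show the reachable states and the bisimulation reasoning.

NO

P's transition system — 4 states:
  m0 = rec X. a.c.a.0\{c,d} + c.X has moves =a=> m1, =c=> m0
  m1 = c.a.0\{c,d} has moves =c=> m2
  m2 = a.0\{c,d} has moves =a=> m3
  m3 = 0\{c,d} has moves ∅
Q's transition system — 4 states:
  n0 = rec X. a.c.c.0\{c,d} + c.X has moves =a=> n1, =c=> n0
  n1 = c.c.0\{c,d} has moves =c=> n2
  n2 = c.0\{c,d} has moves =c=> n3
  n3 = 0\{c,d} has moves ∅
Coarsest stable partition (strong bisimilarity classes):
  B0 = {m0}
  B1 = {m1}
  B2 = {m2}
  B3 = {m3, n3}
  B4 = {n0}
  B5 = {n1}
  B6 = {n2}
m0 ∈ B0, n0 ∈ B4 → different blocks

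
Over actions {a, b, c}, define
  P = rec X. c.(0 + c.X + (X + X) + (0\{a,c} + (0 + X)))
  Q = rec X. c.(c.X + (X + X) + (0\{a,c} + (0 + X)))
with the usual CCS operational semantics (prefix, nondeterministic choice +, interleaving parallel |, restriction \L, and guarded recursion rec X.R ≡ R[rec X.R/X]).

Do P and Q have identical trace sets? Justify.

Reachable graph of P (2 states):
  p0 = rec X. c.(0 + c.X + (X + X) + (0\{a,c} + (0 + X))) has moves =c=> p1
  p1 = 0 + c.(rec X. c.(0 + c.X + (X + X) + (0\{a,c} + (0 + X)))) + ((rec X. c.(0 + c.X + (X + X) + (0\{a,c} + (0 + X)))) + (rec X. c.(0 + c.X + (X + X) + (0\{a,c} + (0 + X))))) + (0\{a,c} + (0 + (rec X. c.(0 + c.X + (X + X) + (0\{a,c} + (0 + X)))))) has moves =c=> p0, =c=> p1
Reachable graph of Q (2 states):
  q0 = rec X. c.(c.X + (X + X) + (0\{a,c} + (0 + X))) has moves =c=> q1
  q1 = c.(rec X. c.(c.X + (X + X) + (0\{a,c} + (0 + X)))) + ((rec X. c.(c.X + (X + X) + (0\{a,c} + (0 + X)))) + (rec X. c.(c.X + (X + X) + (0\{a,c} + (0 + X))))) + (0\{a,c} + (0 + (rec X. c.(c.X + (X + X) + (0\{a,c} + (0 + X)))))) has moves =c=> q0, =c=> q1
Bisimilarity quotient blocks:
  B0 = {p0, p1, q0, q1}
p0 ∈ B0, q0 ∈ B0 → same block
Bisimilar ⇒ trace-equivalent.

YES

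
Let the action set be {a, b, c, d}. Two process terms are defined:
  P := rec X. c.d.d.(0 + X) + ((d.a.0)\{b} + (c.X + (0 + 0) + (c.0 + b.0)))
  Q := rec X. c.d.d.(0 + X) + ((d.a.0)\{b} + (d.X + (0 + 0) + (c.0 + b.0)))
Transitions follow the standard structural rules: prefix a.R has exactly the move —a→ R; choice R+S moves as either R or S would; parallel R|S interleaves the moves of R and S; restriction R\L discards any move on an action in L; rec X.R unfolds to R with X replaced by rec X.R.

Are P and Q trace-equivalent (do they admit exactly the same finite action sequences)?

traces(P) ≠ traces(Q) — witness ⟨cb⟩

LTS(P): 7 reachable states
  m0 = rec X. c.d.d.(0 + X) + ((d.a.0)\{b} + (c.X + (0 + 0) + (c.0 + b.0))) :: =b=> m1, =c=> m0, =c=> m1, =c=> m2, =d=> m3
  m1 = 0 :: deadlocked
  m2 = d.d.(0 + (rec X. c.d.d.(0 + X) + ((d.a.0)\{b} + (c.X + (0 + 0) + (c.0 + b.0))))) :: =d=> m4
  m3 = (a.0)\{b} :: =a=> m5
  m4 = d.(0 + (rec X. c.d.d.(0 + X) + ((d.a.0)\{b} + (c.X + (0 + 0) + (c.0 + b.0))))) :: =d=> m6
  m5 = 0\{b} :: deadlocked
  m6 = 0 + (rec X. c.d.d.(0 + X) + ((d.a.0)\{b} + (c.X + (0 + 0) + (c.0 + b.0)))) :: =b=> m1, =c=> m0, =c=> m1, =c=> m2, =d=> m3
LTS(Q): 7 reachable states
  n0 = rec X. c.d.d.(0 + X) + ((d.a.0)\{b} + (d.X + (0 + 0) + (c.0 + b.0))) :: =b=> n1, =c=> n1, =c=> n2, =d=> n0, =d=> n3
  n1 = 0 :: deadlocked
  n2 = d.d.(0 + (rec X. c.d.d.(0 + X) + ((d.a.0)\{b} + (d.X + (0 + 0) + (c.0 + b.0))))) :: =d=> n4
  n3 = (a.0)\{b} :: =a=> n5
  n4 = d.(0 + (rec X. c.d.d.(0 + X) + ((d.a.0)\{b} + (d.X + (0 + 0) + (c.0 + b.0))))) :: =d=> n6
  n5 = 0\{b} :: deadlocked
  n6 = 0 + (rec X. c.d.d.(0 + X) + ((d.a.0)\{b} + (d.X + (0 + 0) + (c.0 + b.0)))) :: =b=> n1, =c=> n1, =c=> n2, =d=> n0, =d=> n3
Trace ⟨cb⟩ through P, begin at {m0}:
  [1] c ⇒ {m0, m1, m2}
  [2] b ⇒ {m1}
  — P admits the full trace.
Trace ⟨cb⟩ through Q, begin at {n0}:
  [1] c ⇒ {n1, n2}
  [2] b ⇒ ∅ (Q stuck)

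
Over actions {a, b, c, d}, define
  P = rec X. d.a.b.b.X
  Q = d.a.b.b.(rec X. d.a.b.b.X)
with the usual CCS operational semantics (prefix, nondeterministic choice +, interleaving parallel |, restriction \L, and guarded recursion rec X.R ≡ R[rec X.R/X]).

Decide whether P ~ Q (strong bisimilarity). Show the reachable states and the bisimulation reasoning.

Reachable graph of P (4 states):
  u0 = rec X. d.a.b.b.X has moves ··d··> u1
  u1 = a.b.b.(rec X. d.a.b.b.X) has moves ··a··> u2
  u2 = b.b.(rec X. d.a.b.b.X) has moves ··b··> u3
  u3 = b.(rec X. d.a.b.b.X) has moves ··b··> u0
Reachable graph of Q (5 states):
  v0 = d.a.b.b.(rec X. d.a.b.b.X) has moves ··d··> v1
  v1 = a.b.b.(rec X. d.a.b.b.X) has moves ··a··> v2
  v2 = b.b.(rec X. d.a.b.b.X) has moves ··b··> v3
  v3 = b.(rec X. d.a.b.b.X) has moves ··b··> v4
  v4 = rec X. d.a.b.b.X has moves ··d··> v1
Coarsest stable partition (strong bisimilarity classes):
  B0 = {u0, v0, v4}
  B1 = {u1, v1}
  B2 = {u2, v2}
  B3 = {u3, v3}
u0 ∈ B0, v0 ∈ B0 → same block

YES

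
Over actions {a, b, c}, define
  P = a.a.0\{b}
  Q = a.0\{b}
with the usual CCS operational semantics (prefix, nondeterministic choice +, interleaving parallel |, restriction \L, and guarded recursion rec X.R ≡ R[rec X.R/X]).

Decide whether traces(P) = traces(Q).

Reachable graph of P (3 states):
  m0 = a.a.0\{b} has moves —a→ m1
  m1 = a.0\{b} has moves —a→ m2
  m2 = 0\{b} has moves (no moves)
Reachable graph of Q (2 states):
  n0 = a.0\{b} has moves —a→ n1
  n1 = 0\{b} has moves (no moves)
Executing aa from P (initial set {m0}):
  step 1 (a): {m1}
  step 2 (a): {m2}
  ✓ P
Executing aa from Q (initial set {n0}):
  step 1 (a): {n1}
  step 2 (a): ∅  — Q cannot continue

NO — witness ⟨aa⟩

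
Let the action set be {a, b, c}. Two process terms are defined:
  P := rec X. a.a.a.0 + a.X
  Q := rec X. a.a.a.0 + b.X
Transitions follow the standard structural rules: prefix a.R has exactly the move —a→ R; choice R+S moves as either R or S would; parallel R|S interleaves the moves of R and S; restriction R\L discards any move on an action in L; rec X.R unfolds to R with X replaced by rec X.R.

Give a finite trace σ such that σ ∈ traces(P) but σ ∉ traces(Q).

Reachable graph of P (4 states):
  s0 = rec X. a.a.a.0 + a.X has moves ··a··> s0, ··a··> s1
  s1 = a.a.0 has moves ··a··> s2
  s2 = a.0 has moves ··a··> s3
  s3 = 0 has moves deadlocked
Reachable graph of Q (4 states):
  t0 = rec X. a.a.a.0 + b.X has moves ··a··> t1, ··b··> t0
  t1 = a.a.0 has moves ··a··> t2
  t2 = a.0 has moves ··a··> t3
  t3 = 0 has moves deadlocked
Run σ = ⟨aaaa⟩ on P: start {s0}
  after a @ step 1: {s0, s1}
  after a @ step 2: {s0, s1, s2}
  after a @ step 3: {s0, s1, s2, s3}
  after a @ step 4: {s0, s1, s2, s3}
  ✓ P
Run σ = ⟨aaaa⟩ on Q: start {t0}
  after a @ step 1: {t1}
  after a @ step 2: {t2}
  after a @ step 3: {t3}
  after a @ step 4: no successor for Q

aaaa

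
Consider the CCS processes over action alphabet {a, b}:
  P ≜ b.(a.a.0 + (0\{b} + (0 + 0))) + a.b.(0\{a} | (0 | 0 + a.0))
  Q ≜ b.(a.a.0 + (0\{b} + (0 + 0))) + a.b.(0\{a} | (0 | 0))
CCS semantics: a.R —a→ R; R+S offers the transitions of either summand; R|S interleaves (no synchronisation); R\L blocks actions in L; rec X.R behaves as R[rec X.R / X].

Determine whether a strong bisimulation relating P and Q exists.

LTS(P): 7 reachable states
  p0 = b.(a.a.0 + (0\{b} + (0 + 0))) + a.b.(0\{a} | (0 | 0 + a.0)) | —a→ p1, —b→ p2
  p1 = b.(0\{a} | (0 | 0 + a.0)) | —b→ p3
  p2 = a.a.0 + (0\{b} + (0 + 0)) | —a→ p4
  p3 = 0\{a} | (0 | 0 + a.0) | —a→ p5
  p4 = a.0 | —a→ p6
  p5 = 0\{a} | 0 | ∅
  p6 = 0 | ∅
LTS(Q): 6 reachable states
  q0 = b.(a.a.0 + (0\{b} + (0 + 0))) + a.b.(0\{a} | (0 | 0)) | —a→ q1, —b→ q2
  q1 = b.(0\{a} | (0 | 0)) | —b→ q3
  q2 = a.a.0 + (0\{b} + (0 + 0)) | —a→ q4
  q3 = 0\{a} | (0 | 0) | ∅
  q4 = a.0 | —a→ q5
  q5 = 0 | ∅
Coarsest stable partition (strong bisimilarity classes):
  B0 = {p0}
  B1 = {p2, q2}
  B2 = {p3, p4, q4}
  B3 = {p5, p6, q3, q5}
  B4 = {p1}
  B5 = {q0}
  B6 = {q1}
p0 ∈ B0, q0 ∈ B5 → different blocks

not bisimilar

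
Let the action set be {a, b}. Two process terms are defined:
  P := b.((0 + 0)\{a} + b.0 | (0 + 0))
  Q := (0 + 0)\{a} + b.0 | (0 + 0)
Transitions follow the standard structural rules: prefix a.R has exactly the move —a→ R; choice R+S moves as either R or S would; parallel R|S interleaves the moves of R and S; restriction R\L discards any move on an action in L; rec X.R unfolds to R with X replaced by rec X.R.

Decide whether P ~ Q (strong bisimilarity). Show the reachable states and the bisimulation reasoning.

Reachable graph of P (3 states):
  m0 = b.((0 + 0)\{a} + b.0 | (0 + 0)) ⊢ -b-> m1
  m1 = (0 + 0)\{a} + b.0 | (0 + 0) ⊢ -b-> m2
  m2 = 0 | (0 + 0) ⊢ stopped
Reachable graph of Q (2 states):
  n0 = (0 + 0)\{a} + b.0 | (0 + 0) ⊢ -b-> n1
  n1 = 0 | (0 + 0) ⊢ stopped
Partition-refinement fixed point:
  B0 = {m0}
  B1 = {m1, n0}
  B2 = {m2, n1}
m0 ∈ B0, n0 ∈ B1 → different blocks

not bisimilar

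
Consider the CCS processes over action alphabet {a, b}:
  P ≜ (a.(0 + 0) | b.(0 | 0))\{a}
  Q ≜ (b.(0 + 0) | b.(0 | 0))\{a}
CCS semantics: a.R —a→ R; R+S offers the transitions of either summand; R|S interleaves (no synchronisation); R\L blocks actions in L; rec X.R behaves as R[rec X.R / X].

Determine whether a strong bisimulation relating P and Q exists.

P's transition system — 2 states:
  u0 = (a.(0 + 0) | b.(0 | 0))\{a} → -b-> u1
  u1 = (a.(0 + 0) | (0 | 0))\{a} → ∅
Q's transition system — 4 states:
  v0 = (b.(0 + 0) | b.(0 | 0))\{a} → -b-> v1, -b-> v2
  v1 = ((0 + 0) | b.(0 | 0))\{a} → -b-> v3
  v2 = (b.(0 + 0) | (0 | 0))\{a} → -b-> v3
  v3 = ((0 + 0) | (0 | 0))\{a} → ∅
Bisimilarity quotient blocks:
  B0 = {u0, v1, v2}
  B1 = {u1, v3}
  B2 = {v0}
u0 ∈ B0, v0 ∈ B2 → different blocks

not bisimilar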